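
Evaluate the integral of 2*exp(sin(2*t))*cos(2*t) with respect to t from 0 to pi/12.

Let u = sin(2*t), so du = 2*cos(2*t) dt. When t = 0, u = 0; when t = pi/12, u = 1/2.
The integral becomes ∫ exp(u) du from 0 to 1/2, with antiderivative exp(u).
Back in t: F(t) = exp(sin(2*t)).
Then F(pi/12) - F(0) = (exp(1/2)) - (1) = -1 + exp(1/2).

-1 + exp(1/2)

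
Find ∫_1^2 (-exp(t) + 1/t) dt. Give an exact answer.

-exp(2) + log(2) + exp(1)

An antiderivative is F(t) = -exp(t) + log(t).
Then F(2) - F(1) = (-exp(2) + log(2)) - (-exp(1)) = -exp(2) + log(2) + exp(1).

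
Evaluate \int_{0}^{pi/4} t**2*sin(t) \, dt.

-2 - sqrt(2)*pi**2/32 + sqrt(2)*pi/4 + sqrt(2)

Integrate by parts twice (u = t^2, dv = sin(t) dt).
An antiderivative is F(t) = -t**2*cos(t) + 2*t*sin(t) + 2*cos(t).
Then F(pi/4) - F(0) = (sqrt(2)*(-pi**2 + 8*pi + 32)/32) - (2) = -2 - sqrt(2)*pi**2/32 + sqrt(2)*pi/4 + sqrt(2).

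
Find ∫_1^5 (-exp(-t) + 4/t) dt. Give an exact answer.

An antiderivative is F(t) = 4*log(t) + exp(-t).
Then F(5) - F(1) = (exp(-5) + 4*log(5)) - (exp(-1)) = -exp(-1) + exp(-5) + 4*log(5).

-exp(-1) + exp(-5) + 4*log(5)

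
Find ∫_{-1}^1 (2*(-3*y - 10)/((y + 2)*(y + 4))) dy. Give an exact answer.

Factor the denominator: y**2 + 6*y + 8 = (y + 4)(y + 2).
Partial fractions: 2*(-3*y - 10)/((y + 2)*(y + 4)) = -2/(y + 4) - 4/(y + 2).
An antiderivative is F(y) = -4*log(y + 2) - 2*log(y + 4).
Then F(1) - F(-1) = (-4*log(3) - 2*log(5)) - (-log(9)) = -2*log(5) - 2*log(3).

-2*log(5) - 2*log(3)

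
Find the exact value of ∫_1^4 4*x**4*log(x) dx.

-4092/25 + 8192*log(2)/5

Integrate by parts once (u = ln x, dv = 4*x**4 dx).
An antiderivative is F(x) = 4*x**5*(5*log(x) - 1)/25.
Then F(4) - F(1) = (-4096/25 + 8192*log(2)/5) - (-4/25) = -4092/25 + 8192*log(2)/5.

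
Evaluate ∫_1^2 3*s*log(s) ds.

Integrate by parts once (u = ln s, dv = 3*s ds).
An antiderivative is F(s) = 3*s**2*(2*log(s) - 1)/4.
Then F(2) - F(1) = (-3 + log(64)) - (-3/4) = -9/4 + log(64).

-9/4 + log(64)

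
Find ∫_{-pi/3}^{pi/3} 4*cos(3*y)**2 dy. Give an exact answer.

Use the identity cos^2(3*y) = (1 + cos(6*y))/2.
An antiderivative is F(y) = 2*y + sin(6*y)/3.
Then F(pi/3) - F(-pi/3) = (2*pi/3) - (-2*pi/3) = 4*pi/3.

4*pi/3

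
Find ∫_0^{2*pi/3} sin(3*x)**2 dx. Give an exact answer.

Use the identity sin^2(3*x) = (1 - cos(6*x))/2.
An antiderivative is F(x) = x/2 - sin(6*x)/12.
Then F(2*pi/3) - F(0) = (pi/3) - (0) = pi/3.

pi/3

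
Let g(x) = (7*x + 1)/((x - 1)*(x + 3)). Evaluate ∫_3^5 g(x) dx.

Factor the denominator: x**2 + 2*x - 3 = (x + 3)(x - 1).
Partial fractions: (7*x + 1)/((x - 1)*(x + 3)) = 5/(x + 3) + 2/(x - 1).
An antiderivative is F(x) = 2*log(x - 1) + 5*log(x + 3).
Then F(5) - F(3) = (19*log(2)) - (7*log(2) + 5*log(3)) = -5*log(3) + 12*log(2).

-5*log(3) + 12*log(2)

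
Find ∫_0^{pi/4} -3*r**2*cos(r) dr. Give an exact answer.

3*sqrt(2)*(-8*pi - pi**2 + 32)/32

Integrate by parts twice (u = r^2, dv = -3*cos(r) dr).
An antiderivative is F(r) = -3*r**2*sin(r) - 6*r*cos(r) + 6*sin(r).
Then F(pi/4) - F(0) = (3*sqrt(2)*(-8*pi - pi**2 + 32)/32) - (0) = 3*sqrt(2)*(-8*pi - pi**2 + 32)/32.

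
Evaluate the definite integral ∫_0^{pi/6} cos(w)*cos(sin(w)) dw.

sin(1/2)

Let u = sin(w), so du = cos(w) dw. When w = 0, u = 0; when w = pi/6, u = 1/2.
The integral becomes ∫ cos(u) du from 0 to 1/2, with antiderivative sin(u).
Back in w: F(w) = sin(sin(w)).
Then F(pi/6) - F(0) = (sin(1/2)) - (0) = sin(1/2).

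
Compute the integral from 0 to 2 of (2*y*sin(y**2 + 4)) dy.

Let u = y**2 + 4, so du = 2*y dy. When y = 0, u = 4; when y = 2, u = 8.
The integral becomes ∫ sin(u) du from 4 to 8, with antiderivative -cos(u).
Back in y: F(y) = -cos(y**2 + 4).
Then F(2) - F(0) = (-cos(8)) - (-cos(4)) = cos(4) - cos(8).

cos(4) - cos(8)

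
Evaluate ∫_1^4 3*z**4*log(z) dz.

-3069/25 + 6144*log(2)/5

Integrate by parts once (u = ln z, dv = 3*z**4 dz).
An antiderivative is F(z) = 3*z**5*(5*log(z) - 1)/25.
Then F(4) - F(1) = (-3072/25 + 6144*log(2)/5) - (-3/25) = -3069/25 + 6144*log(2)/5.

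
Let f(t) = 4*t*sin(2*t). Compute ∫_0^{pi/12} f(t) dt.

-sqrt(3)*pi/12 + 1/2

Integrate by parts once (u = t, dv = 4*sin(2*t) dt).
An antiderivative is F(t) = -2*t*cos(2*t) + sin(2*t).
Then F(pi/12) - F(0) = (-sqrt(3)*pi/12 + 1/2) - (0) = -sqrt(3)*pi/12 + 1/2.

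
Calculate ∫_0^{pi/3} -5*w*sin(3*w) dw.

Integrate by parts once (u = w, dv = -5*sin(3*w) dw).
An antiderivative is F(w) = 5*w*cos(3*w)/3 - 5*sin(3*w)/9.
Then F(pi/3) - F(0) = (-5*pi/9) - (0) = -5*pi/9.

-5*pi/9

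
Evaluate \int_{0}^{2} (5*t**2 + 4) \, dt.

64/3

By the power rule, an antiderivative is F(t) = 5*t**3/3 + 4*t.
Then F(2) - F(0) = (64/3) - (0) = 64/3.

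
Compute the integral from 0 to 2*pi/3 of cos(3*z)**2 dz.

Use the identity cos^2(3*z) = (1 + cos(6*z))/2.
An antiderivative is F(z) = z/2 + sin(6*z)/12.
Then F(2*pi/3) - F(0) = (pi/3) - (0) = pi/3.

pi/3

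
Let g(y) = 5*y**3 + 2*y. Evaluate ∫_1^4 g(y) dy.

By the power rule, an antiderivative is F(y) = 5*y**4/4 + y**2.
Then F(4) - F(1) = (336) - (9/4) = 1335/4.

1335/4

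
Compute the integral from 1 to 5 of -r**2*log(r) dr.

124/9 - 125*log(5)/3

Integrate by parts once (u = ln r, dv = -r**2 dr).
An antiderivative is F(r) = -r**3*(3*log(r) - 1)/9.
Then F(5) - F(1) = (125/9 - 125*log(5)/3) - (1/9) = 124/9 - 125*log(5)/3.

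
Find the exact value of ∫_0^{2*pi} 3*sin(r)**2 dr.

Use the identity sin^2(r) = (1 - cos(2*r))/2.
An antiderivative is F(r) = 3*r/2 - 3*sin(2*r)/4.
Then F(2*pi) - F(0) = (3*pi) - (0) = 3*pi.

3*pi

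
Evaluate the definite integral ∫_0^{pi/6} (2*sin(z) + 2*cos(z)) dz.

An antiderivative is F(z) = 2*sin(z) - 2*cos(z).
Then F(pi/6) - F(0) = (1 - sqrt(3)) - (-2) = 3 - sqrt(3).

3 - sqrt(3)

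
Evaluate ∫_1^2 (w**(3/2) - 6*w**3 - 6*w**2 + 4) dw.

By the power rule, an antiderivative is F(w) = 2*w**(5/2)/5 - 3*w**4/2 - 2*w**3 + 4*w.
Then F(2) - F(1) = (-32 + 8*sqrt(2)/5) - (9/10) = -329/10 + 8*sqrt(2)/5.

-329/10 + 8*sqrt(2)/5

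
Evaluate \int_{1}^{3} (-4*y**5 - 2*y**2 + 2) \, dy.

-1496/3

By the power rule, an antiderivative is F(y) = -2*y**6/3 - 2*y**3/3 + 2*y.
Then F(3) - F(1) = (-498) - (2/3) = -1496/3.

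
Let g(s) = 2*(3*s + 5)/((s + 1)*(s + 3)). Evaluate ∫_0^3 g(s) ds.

Factor the denominator: s**2 + 4*s + 3 = (s + 3)(s + 1).
Partial fractions: 2*(3*s + 5)/((s + 1)*(s + 3)) = 4/(s + 3) + 2/(s + 1).
An antiderivative is F(s) = 2*log(s + 1) + 4*log(s + 3).
Then F(3) - F(0) = (4*log(3) + 8*log(2)) - (log(81)) = 8*log(2).

8*log(2)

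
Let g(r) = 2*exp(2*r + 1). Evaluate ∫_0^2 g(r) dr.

-exp(1) + exp(5)

Let u = 2*r + 1, so du = 2 dr. When r = 0, u = 1; when r = 2, u = 5.
The integral becomes ∫ exp(u) du from 1 to 5, with antiderivative exp(u).
Back in r: F(r) = exp(2*r + 1).
Then F(2) - F(0) = (exp(5)) - (exp(1)) = -exp(1) + exp(5).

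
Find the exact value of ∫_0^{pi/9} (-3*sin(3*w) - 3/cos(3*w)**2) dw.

An antiderivative is F(w) = cos(3*w) - tan(3*w).
Then F(pi/9) - F(0) = (1/2 - sqrt(3)) - (1) = -sqrt(3) - 1/2.

-sqrt(3) - 1/2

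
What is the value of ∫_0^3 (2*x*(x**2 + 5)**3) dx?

Let u = x**2 + 5, so du = 2*x dx. When x = 0, u = 5; when x = 3, u = 14.
The integral becomes ∫ u**3 du from 5 to 14, with antiderivative u**4/4.
Back in x: F(x) = (x**2 + 5)**4/4.
Then F(3) - F(0) = (9604) - (625/4) = 37791/4.

37791/4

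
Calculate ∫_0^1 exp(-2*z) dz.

An antiderivative is F(z) = -exp(-2*z)/2.
Then F(1) - F(0) = (-exp(-2)/2) - (-1/2) = -(1 - exp(2))*exp(-2)/2.

-(1 - exp(2))*exp(-2)/2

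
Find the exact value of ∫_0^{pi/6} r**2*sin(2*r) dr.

Integrate by parts twice (u = r^2, dv = sin(2*r) dr).
An antiderivative is F(r) = -r**2*cos(2*r)/2 + r*sin(2*r)/2 + cos(2*r)/4.
Then F(pi/6) - F(0) = (-pi**2/144 + 1/8 + sqrt(3)*pi/24) - (1/4) = -1/8 - pi**2/144 + sqrt(3)*pi/24.

-1/8 - pi**2/144 + sqrt(3)*pi/24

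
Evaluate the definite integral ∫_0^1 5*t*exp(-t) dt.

5 - 10*exp(-1)

Integrate by parts once (u = t, dv = 5*exp(-t) dt).
An antiderivative is F(t) = (-5*t - 5)*exp(-t).
Then F(1) - F(0) = (-10*exp(-1)) - (-5) = 5 - 10*exp(-1).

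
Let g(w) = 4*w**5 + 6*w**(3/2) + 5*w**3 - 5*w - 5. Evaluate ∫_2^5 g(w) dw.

-48*sqrt(2)/5 + 60*sqrt(5) + 44271/4

By the power rule, an antiderivative is F(w) = 2*w**6/3 + 12*w**(5/2)/5 + 5*w**4/4 - 5*w**2/2 - 5*w.
Then F(5) - F(2) = (60*sqrt(5) + 133325/12) - (48*sqrt(2)/5 + 128/3) = -48*sqrt(2)/5 + 60*sqrt(5) + 44271/4.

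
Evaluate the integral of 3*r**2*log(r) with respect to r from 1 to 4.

Integrate by parts once (u = ln r, dv = 3*r**2 dr).
An antiderivative is F(r) = r**3*(3*log(r) - 1)/3.
Then F(4) - F(1) = (-64/3 + 128*log(2)) - (-1/3) = -21 + 128*log(2).

-21 + 128*log(2)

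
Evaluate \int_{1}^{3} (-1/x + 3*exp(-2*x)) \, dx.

An antiderivative is F(x) = -log(x) - 3*exp(-2*x)/2.
Then F(3) - F(1) = (-log(3) - 3*exp(-6)/2) - (-3*exp(-2)/2) = -log(3) - 3*exp(-6)/2 + 3*exp(-2)/2.

-log(3) - 3*exp(-6)/2 + 3*exp(-2)/2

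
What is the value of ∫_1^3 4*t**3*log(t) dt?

-20 + 81*log(3)

Integrate by parts once (u = ln t, dv = 4*t**3 dt).
An antiderivative is F(t) = t**4*(4*log(t) - 1)/4.
Then F(3) - F(1) = (-81/4 + 81*log(3)) - (-1/4) = -20 + 81*log(3).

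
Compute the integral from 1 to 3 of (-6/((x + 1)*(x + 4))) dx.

log(49/100)

Factor the denominator: x**2 + 5*x + 4 = (x + 4)(x + 1).
Partial fractions: -6/((x + 1)*(x + 4)) = 2/(x + 4) - 2/(x + 1).
An antiderivative is F(x) = -2*log(x + 1) + 2*log(x + 4).
Then F(3) - F(1) = (log(49/16)) - (log(25/4)) = log(49/100).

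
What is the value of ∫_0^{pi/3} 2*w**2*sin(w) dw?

Integrate by parts twice (u = w^2, dv = 2*sin(w) dw).
An antiderivative is F(w) = -2*w**2*cos(w) + 4*w*sin(w) + 4*cos(w).
Then F(pi/3) - F(0) = (-pi**2/9 + 2 + 2*sqrt(3)*pi/3) - (4) = -2 - pi**2/9 + 2*sqrt(3)*pi/3.

-2 - pi**2/9 + 2*sqrt(3)*pi/3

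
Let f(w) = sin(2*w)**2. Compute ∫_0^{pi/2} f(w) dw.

pi/4

Use the identity sin^2(2*w) = (1 - cos(4*w))/2.
An antiderivative is F(w) = w/2 - sin(4*w)/8.
Then F(pi/2) - F(0) = (pi/4) - (0) = pi/4.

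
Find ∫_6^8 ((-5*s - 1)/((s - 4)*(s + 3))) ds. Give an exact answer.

-2*log(11) - 3*log(2) + 4*log(3)

Factor the denominator: s**2 - s - 12 = (s + 3)(s - 4).
Partial fractions: (-5*s - 1)/((s - 4)*(s + 3)) = -2/(s + 3) - 3/(s - 4).
An antiderivative is F(s) = -3*log(s - 4) - 2*log(s + 3).
Then F(8) - F(6) = (-2*log(11) - 6*log(2)) - (-4*log(3) - 3*log(2)) = -2*log(11) - 3*log(2) + 4*log(3).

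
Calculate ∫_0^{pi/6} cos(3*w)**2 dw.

Use the identity cos^2(3*w) = (1 + cos(6*w))/2.
An antiderivative is F(w) = w/2 + sin(6*w)/12.
Then F(pi/6) - F(0) = (pi/12) - (0) = pi/12.

pi/12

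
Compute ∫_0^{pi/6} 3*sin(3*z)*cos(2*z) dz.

Use the identity sin(3*z)cos(2*z) = [sin(5*z) + sin(z)]/2.
An antiderivative is F(z) = -3*cos(z)/2 - 3*cos(5*z)/10.
Then F(pi/6) - F(0) = (-3*sqrt(3)/5) - (-9/5) = 9/5 - 3*sqrt(3)/5.

9/5 - 3*sqrt(3)/5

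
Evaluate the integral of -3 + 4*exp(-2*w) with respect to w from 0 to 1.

-1 - 2*exp(-2)

An antiderivative is F(w) = -3*w - 2*exp(-2*w).
Then F(1) - F(0) = (-3 - 2*exp(-2)) - (-2) = -1 - 2*exp(-2).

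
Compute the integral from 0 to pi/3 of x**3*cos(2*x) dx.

Integrate by parts 3 times (u = x^3, dv = cos(2*x) dx).
An antiderivative is F(x) = x**3*sin(2*x)/2 + 3*x**2*cos(2*x)/4 - 3*x*sin(2*x)/4 - 3*cos(2*x)/8.
Then F(pi/3) - F(0) = (-sqrt(3)*pi/8 - pi**2/24 + 3/16 + sqrt(3)*pi**3/108) - (-3/8) = -sqrt(3)*pi/8 - pi**2/24 + sqrt(3)*pi**3/108 + 9/16.

-sqrt(3)*pi/8 - pi**2/24 + sqrt(3)*pi**3/108 + 9/16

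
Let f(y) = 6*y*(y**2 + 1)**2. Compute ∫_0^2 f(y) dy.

Let u = y**2 + 1, so du = 2*y dy. When y = 0, u = 1; when y = 2, u = 5.
The integral becomes 3·∫ u**2 du from 1 to 5, with antiderivative u**3.
Back in y: F(y) = (y**2 + 1)**3.
Then F(2) - F(0) = (125) - (1) = 124.

124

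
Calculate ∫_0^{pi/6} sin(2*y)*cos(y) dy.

Use the identity sin(2*y)cos(y) = [sin(3*y) + sin(y)]/2.
An antiderivative is F(y) = -cos(y)/2 - cos(3*y)/6.
Then F(pi/6) - F(0) = (-sqrt(3)/4) - (-2/3) = 2/3 - sqrt(3)/4.

2/3 - sqrt(3)/4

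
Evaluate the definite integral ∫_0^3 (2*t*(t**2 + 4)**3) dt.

28305/4

Let u = t**2 + 4, so du = 2*t dt. When t = 0, u = 4; when t = 3, u = 13.
The integral becomes ∫ u**3 du from 4 to 13, with antiderivative u**4/4.
Back in t: F(t) = (t**2 + 4)**4/4.
Then F(3) - F(0) = (28561/4) - (64) = 28305/4.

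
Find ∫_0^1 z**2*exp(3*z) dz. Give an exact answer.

-2/27 + 5*exp(3)/27

Integrate by parts twice (u = z^2, dv = exp(3*z) dz).
An antiderivative is F(z) = (9*z**2 - 6*z + 2)*exp(3*z)/27.
Then F(1) - F(0) = (5*exp(3)/27) - (2/27) = -2/27 + 5*exp(3)/27.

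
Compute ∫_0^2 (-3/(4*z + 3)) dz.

An antiderivative is F(z) = -3*log(4*z + 3)/4.
Then F(2) - F(0) = (-3*log(11)/4) - (-3*log(3)/4) = -3*log(11)/4 + 3*log(3)/4.

-3*log(11)/4 + 3*log(3)/4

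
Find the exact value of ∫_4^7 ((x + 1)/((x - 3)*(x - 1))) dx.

Factor the denominator: x**2 - 4*x + 3 = (x - 1)(x - 3).
Partial fractions: (x + 1)/((x - 3)*(x - 1)) = -1/(x - 1) + 2/(x - 3).
An antiderivative is F(x) = 2*log(x - 3) - log(x - 1).
Then F(7) - F(4) = (log(8/3)) - (-log(3)) = log(8).

log(8)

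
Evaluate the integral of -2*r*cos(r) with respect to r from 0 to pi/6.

-sqrt(3) - pi/6 + 2

Integrate by parts once (u = r, dv = -2*cos(r) dr).
An antiderivative is F(r) = -2*r*sin(r) - 2*cos(r).
Then F(pi/6) - F(0) = (-sqrt(3) - pi/6) - (-2) = -sqrt(3) - pi/6 + 2.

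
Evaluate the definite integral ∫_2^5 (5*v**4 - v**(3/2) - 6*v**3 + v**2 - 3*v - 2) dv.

-10*sqrt(5) + 8*sqrt(2)/5 + 2181

By the power rule, an antiderivative is F(v) = -2*v**(5/2)/5 + v**5 - 3*v**4/2 + v**3/3 - 3*v**2/2 - 2*v.
Then F(5) - F(2) = (6545/3 - 10*sqrt(5)) - (2/3 - 8*sqrt(2)/5) = -10*sqrt(5) + 8*sqrt(2)/5 + 2181.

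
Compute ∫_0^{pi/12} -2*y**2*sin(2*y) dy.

-sqrt(3)/4 - pi/24 + sqrt(3)*pi**2/288 + 1/2

Integrate by parts twice (u = y^2, dv = -2*sin(2*y) dy).
An antiderivative is F(y) = y**2*cos(2*y) - y*sin(2*y) - cos(2*y)/2.
Then F(pi/12) - F(0) = (-sqrt(3)/4 - pi/24 + sqrt(3)*pi**2/288) - (-1/2) = -sqrt(3)/4 - pi/24 + sqrt(3)*pi**2/288 + 1/2.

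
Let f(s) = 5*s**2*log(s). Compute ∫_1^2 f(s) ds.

Integrate by parts once (u = ln s, dv = 5*s**2 ds).
An antiderivative is F(s) = 5*s**3*(3*log(s) - 1)/9.
Then F(2) - F(1) = (-40/9 + 40*log(2)/3) - (-5/9) = -35/9 + 40*log(2)/3.

-35/9 + 40*log(2)/3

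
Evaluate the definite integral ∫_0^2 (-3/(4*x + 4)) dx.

An antiderivative is F(x) = -3*log(4*x + 4)/4.
Then F(2) - F(0) = (-3*log(12)/4) - (-3*log(2)/2) = -3*log(3)/4.

-3*log(3)/4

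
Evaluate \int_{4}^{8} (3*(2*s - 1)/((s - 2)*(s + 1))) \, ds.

Factor the denominator: s**2 - s - 2 = (s + 1)(s - 2).
Partial fractions: 3*(2*s - 1)/((s - 2)*(s + 1)) = 3/(s + 1) + 3/(s - 2).
An antiderivative is F(s) = 3*log(s - 2) + 3*log(s + 1).
Then F(8) - F(4) = (3*log(2) + 9*log(3)) - (3*log(2) + 3*log(5)) = -3*log(5) + 9*log(3).

-3*log(5) + 9*log(3)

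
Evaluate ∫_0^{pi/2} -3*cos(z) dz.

An antiderivative is F(z) = -3*sin(z).
Then F(pi/2) - F(0) = (-3) - (0) = -3.

-3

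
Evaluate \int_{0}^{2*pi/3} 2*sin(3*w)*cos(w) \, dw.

9/8

Use the identity sin(3*w)cos(w) = [sin(4*w) + sin(2*w)]/2.
An antiderivative is F(w) = -cos(2*w)/2 - cos(4*w)/4.
Then F(2*pi/3) - F(0) = (3/8) - (-3/4) = 9/8.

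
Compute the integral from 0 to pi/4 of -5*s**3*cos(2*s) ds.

Integrate by parts 3 times (u = s^3, dv = -5*cos(2*s) ds).
An antiderivative is F(s) = -5*s**3*sin(2*s)/2 - 15*s**2*cos(2*s)/4 + 15*s*sin(2*s)/4 + 15*cos(2*s)/8.
Then F(pi/4) - F(0) = (5*pi*(24 - pi**2)/128) - (15/8) = -15/8 - 5*pi**3/128 + 15*pi/16.

-15/8 - 5*pi**3/128 + 15*pi/16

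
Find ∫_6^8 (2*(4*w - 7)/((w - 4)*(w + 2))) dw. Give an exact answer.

Factor the denominator: w**2 - 2*w - 8 = (w + 2)(w - 4).
Partial fractions: 2*(4*w - 7)/((w - 4)*(w + 2)) = 5/(w + 2) + 3/(w - 4).
An antiderivative is F(w) = 3*log(w - 4) + 5*log(w + 2).
Then F(8) - F(6) = (11*log(2) + 5*log(5)) - (18*log(2)) = -7*log(2) + 5*log(5).

-7*log(2) + 5*log(5)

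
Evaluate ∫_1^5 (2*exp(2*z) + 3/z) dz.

-exp(2) + 3*log(5) + exp(10)

An antiderivative is F(z) = exp(2*z) + 3*log(z).
Then F(5) - F(1) = (3*log(5) + exp(10)) - (exp(2)) = -exp(2) + 3*log(5) + exp(10).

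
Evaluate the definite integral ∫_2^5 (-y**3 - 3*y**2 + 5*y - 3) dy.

By the power rule, an antiderivative is F(y) = -y**4/4 - y**3 + 5*y**2/2 - 3*y.
Then F(5) - F(2) = (-935/4) - (-8) = -903/4.

-903/4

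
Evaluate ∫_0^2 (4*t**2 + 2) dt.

By the power rule, an antiderivative is F(t) = 4*t**3/3 + 2*t.
Then F(2) - F(0) = (44/3) - (0) = 44/3.

44/3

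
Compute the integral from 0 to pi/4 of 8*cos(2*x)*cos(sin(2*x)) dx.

4*sin(1)

Let u = sin(2*x), so du = 2*cos(2*x) dx. When x = 0, u = 0; when x = pi/4, u = 1.
The integral becomes 4·∫ cos(u) du from 0 to 1, with antiderivative 4*sin(u).
Back in x: F(x) = 4*sin(sin(2*x)).
Then F(pi/4) - F(0) = (4*sin(1)) - (0) = 4*sin(1).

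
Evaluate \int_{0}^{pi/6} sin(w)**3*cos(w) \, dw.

Let u = sin(w), so du = cos(w) dw. When w = 0, u = 0; when w = pi/6, u = 1/2.
The integral becomes ∫ u**3 du from 0 to 1/2, with antiderivative u**4/4.
Back in w: F(w) = sin(w)**4/4.
Then F(pi/6) - F(0) = (1/64) - (0) = 1/64.

1/64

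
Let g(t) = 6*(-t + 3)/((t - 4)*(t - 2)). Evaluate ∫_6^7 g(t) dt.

-3*log(5) - 3*log(3) + 9*log(2)

Factor the denominator: t**2 - 6*t + 8 = (t - 2)(t - 4).
Partial fractions: 6*(-t + 3)/((t - 4)*(t - 2)) = -3/(t - 2) - 3/(t - 4).
An antiderivative is F(t) = -3*log(t - 4) - 3*log(t - 2).
Then F(7) - F(6) = (-3*log(5) - 3*log(3)) - (-9*log(2)) = -3*log(5) - 3*log(3) + 9*log(2).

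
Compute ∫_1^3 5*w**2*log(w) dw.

-130/9 + 45*log(3)

Integrate by parts once (u = ln w, dv = 5*w**2 dw).
An antiderivative is F(w) = 5*w**3*(3*log(w) - 1)/9.
Then F(3) - F(1) = (-15 + 45*log(3)) - (-5/9) = -130/9 + 45*log(3).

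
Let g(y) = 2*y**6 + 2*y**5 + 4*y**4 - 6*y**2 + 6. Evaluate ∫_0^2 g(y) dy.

8348/105

By the power rule, an antiderivative is F(y) = 2*y**7/7 + y**6/3 + 4*y**5/5 - 2*y**3 + 6*y.
Then F(2) - F(0) = (8348/105) - (0) = 8348/105.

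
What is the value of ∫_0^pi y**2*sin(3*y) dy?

Integrate by parts twice (u = y^2, dv = sin(3*y) dy).
An antiderivative is F(y) = -y**2*cos(3*y)/3 + 2*y*sin(3*y)/9 + 2*cos(3*y)/27.
Then F(pi) - F(0) = (-2/27 + pi**2/3) - (2/27) = -4/27 + pi**2/3.

-4/27 + pi**2/3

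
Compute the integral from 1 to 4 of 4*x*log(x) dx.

-15 + 64*log(2)

Integrate by parts once (u = ln x, dv = 4*x dx).
An antiderivative is F(x) = x**2*(2*log(x) - 1).
Then F(4) - F(1) = (-16 + 64*log(2)) - (-1) = -15 + 64*log(2).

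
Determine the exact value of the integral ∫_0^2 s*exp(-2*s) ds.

Integrate by parts once (u = s, dv = exp(-2*s) ds).
An antiderivative is F(s) = (-2*s - 1)*exp(-2*s)/4.
Then F(2) - F(0) = (-5*exp(-4)/4) - (-1/4) = (-5 + exp(4))*exp(-4)/4.

(-5 + exp(4))*exp(-4)/4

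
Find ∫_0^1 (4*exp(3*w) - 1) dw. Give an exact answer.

An antiderivative is F(w) = 4*exp(3*w)/3 - w.
Then F(1) - F(0) = (-1 + 4*exp(3)/3) - (4/3) = -7/3 + 4*exp(3)/3.

-7/3 + 4*exp(3)/3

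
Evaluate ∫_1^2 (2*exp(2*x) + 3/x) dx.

An antiderivative is F(x) = exp(2*x) + 3*log(x).
Then F(2) - F(1) = (log(8) + exp(4)) - (exp(2)) = -exp(2) + log(8) + exp(4).

-exp(2) + log(8) + exp(4)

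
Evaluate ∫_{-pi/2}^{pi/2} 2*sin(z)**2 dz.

Use the identity sin^2(z) = (1 - cos(2*z))/2.
An antiderivative is F(z) = z - sin(2*z)/2.
Then F(pi/2) - F(-pi/2) = (pi/2) - (-pi/2) = pi.

pi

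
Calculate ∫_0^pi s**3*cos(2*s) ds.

3*pi**2/4

Integrate by parts 3 times (u = s^3, dv = cos(2*s) ds).
An antiderivative is F(s) = s**3*sin(2*s)/2 + 3*s**2*cos(2*s)/4 - 3*s*sin(2*s)/4 - 3*cos(2*s)/8.
Then F(pi) - F(0) = (-3/8 + 3*pi**2/4) - (-3/8) = 3*pi**2/4.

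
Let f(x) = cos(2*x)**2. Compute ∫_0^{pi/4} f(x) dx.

pi/8

Use the identity cos^2(2*x) = (1 + cos(4*x))/2.
An antiderivative is F(x) = x/2 + sin(4*x)/8.
Then F(pi/4) - F(0) = (pi/8) - (0) = pi/8.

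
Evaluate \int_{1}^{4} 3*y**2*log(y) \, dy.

-21 + 128*log(2)

Integrate by parts once (u = ln y, dv = 3*y**2 dy).
An antiderivative is F(y) = y**3*(3*log(y) - 1)/3.
Then F(4) - F(1) = (-64/3 + 128*log(2)) - (-1/3) = -21 + 128*log(2).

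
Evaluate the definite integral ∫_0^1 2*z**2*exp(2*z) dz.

-1/2 + exp(2)/2

Integrate by parts twice (u = z^2, dv = 2*exp(2*z) dz).
An antiderivative is F(z) = (2*z**2 - 2*z + 1)*exp(2*z)/2.
Then F(1) - F(0) = (exp(2)/2) - (1/2) = -1/2 + exp(2)/2.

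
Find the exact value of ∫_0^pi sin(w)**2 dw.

Use the identity sin^2(w) = (1 - cos(2*w))/2.
An antiderivative is F(w) = w/2 - sin(2*w)/4.
Then F(pi) - F(0) = (pi/2) - (0) = pi/2.

pi/2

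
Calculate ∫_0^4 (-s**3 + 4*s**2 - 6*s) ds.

-80/3

By the power rule, an antiderivative is F(s) = -s**4/4 + 4*s**3/3 - 3*s**2.
Then F(4) - F(0) = (-80/3) - (0) = -80/3.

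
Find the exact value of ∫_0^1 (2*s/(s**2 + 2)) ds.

Let u = s**2 + 2, so du = 2*s ds. When s = 0, u = 2; when s = 1, u = 3.
The integral becomes ∫ 1/u du from 2 to 3, with antiderivative log(u).
Back in s: F(s) = log(s**2 + 2).
Then F(1) - F(0) = (log(3)) - (log(2)) = log(3/2).

log(3/2)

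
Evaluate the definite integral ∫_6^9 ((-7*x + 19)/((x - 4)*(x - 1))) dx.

Factor the denominator: x**2 - 5*x + 4 = (x - 1)(x - 4).
Partial fractions: (-7*x + 19)/((x - 4)*(x - 1)) = -4/(x - 1) - 3/(x - 4).
An antiderivative is F(x) = -3*log(x - 4) - 4*log(x - 1).
Then F(9) - F(6) = (-12*log(2) - 3*log(5)) - (-4*log(5) - 3*log(2)) = -9*log(2) + log(5).

-9*log(2) + log(5)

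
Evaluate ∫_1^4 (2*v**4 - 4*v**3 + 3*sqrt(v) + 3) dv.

By the power rule, an antiderivative is F(v) = 2*v**5/5 - v**4 + 2*v**(3/2) + 3*v.
Then F(4) - F(1) = (908/5) - (22/5) = 886/5.

886/5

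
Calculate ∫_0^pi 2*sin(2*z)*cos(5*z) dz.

Use the identity sin(2*z)cos(5*z) = [sin(7*z) + sin(-3*z)]/2.
An antiderivative is F(z) = cos(3*z)/3 - cos(7*z)/7.
Then F(pi) - F(0) = (-4/21) - (4/21) = -8/21.

-8/21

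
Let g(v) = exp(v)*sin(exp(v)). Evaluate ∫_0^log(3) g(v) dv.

cos(1) - cos(3)

Let u = exp(v), so du = exp(v) dv. When v = 0, u = 1; when v = log(3), u = 3.
The integral becomes ∫ sin(u) du from 1 to 3, with antiderivative -cos(u).
Back in v: F(v) = -cos(exp(v)).
Then F(log(3)) - F(0) = (-cos(3)) - (-cos(1)) = cos(1) - cos(3).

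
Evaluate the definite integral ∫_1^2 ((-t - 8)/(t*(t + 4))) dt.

Factor the denominator: t**2 + 4*t = (t + 4)t.
Partial fractions: (-t - 8)/(t*(t + 4)) = 1/(t + 4) - 2/t.
An antiderivative is F(t) = -2*log(t) + log(t + 4).
Then F(2) - F(1) = (log(3/2)) - (log(5)) = log(3/10).

log(3/10)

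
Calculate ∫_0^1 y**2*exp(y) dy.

-2 + E

Integrate by parts twice (u = y^2, dv = exp(y) dy).
An antiderivative is F(y) = (y**2 - 2*y + 2)*exp(y).
Then F(1) - F(0) = (E) - (2) = -2 + E.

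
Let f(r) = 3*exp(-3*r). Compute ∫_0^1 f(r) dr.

1 - exp(-3)

An antiderivative is F(r) = -exp(-3*r).
Then F(1) - F(0) = (-exp(-3)) - (-1) = 1 - exp(-3).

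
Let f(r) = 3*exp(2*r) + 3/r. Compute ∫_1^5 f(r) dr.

An antiderivative is F(r) = 3*exp(2*r)/2 + 3*log(r).
Then F(5) - F(1) = (3*log(5) + 3*exp(10)/2) - (3*exp(2)/2) = -3*exp(2)/2 + 3*log(5) + 3*exp(10)/2.

-3*exp(2)/2 + 3*log(5) + 3*exp(10)/2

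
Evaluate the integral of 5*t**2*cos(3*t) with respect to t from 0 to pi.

Integrate by parts twice (u = t^2, dv = 5*cos(3*t) dt).
An antiderivative is F(t) = 5*t**2*sin(3*t)/3 + 10*t*cos(3*t)/9 - 10*sin(3*t)/27.
Then F(pi) - F(0) = (-10*pi/9) - (0) = -10*pi/9.

-10*pi/9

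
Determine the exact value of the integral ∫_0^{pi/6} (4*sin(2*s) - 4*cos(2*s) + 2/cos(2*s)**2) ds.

An antiderivative is F(s) = -2*sin(2*s) - 2*cos(2*s) + tan(2*s).
Then F(pi/6) - F(0) = (-1) - (-2) = 1.

1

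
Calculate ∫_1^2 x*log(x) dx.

-3/4 + log(4)

Integrate by parts once (u = ln x, dv = x dx).
An antiderivative is F(x) = x**2*(2*log(x) - 1)/4.
Then F(2) - F(1) = (-1 + log(4)) - (-1/4) = -3/4 + log(4).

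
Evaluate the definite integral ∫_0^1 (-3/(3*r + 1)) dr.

An antiderivative is F(r) = -log(3*r + 1).
Then F(1) - F(0) = (-log(4)) - (0) = -log(4).

-log(4)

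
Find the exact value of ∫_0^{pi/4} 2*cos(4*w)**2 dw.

pi/4

Use the identity cos^2(4*w) = (1 + cos(8*w))/2.
An antiderivative is F(w) = w + sin(8*w)/8.
Then F(pi/4) - F(0) = (pi/4) - (0) = pi/4.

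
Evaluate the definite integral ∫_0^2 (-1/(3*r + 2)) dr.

-2*log(2)/3

An antiderivative is F(r) = -log(3*r + 2)/3.
Then F(2) - F(0) = (-log(2)) - (-log(2)/3) = -2*log(2)/3.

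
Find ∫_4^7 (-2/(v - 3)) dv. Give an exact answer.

-log(16)

An antiderivative is F(v) = -2*log(v - 3).
Then F(7) - F(4) = (-log(16)) - (0) = -log(16).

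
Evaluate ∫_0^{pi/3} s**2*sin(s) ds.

-1 - pi**2/18 + sqrt(3)*pi/3

Integrate by parts twice (u = s^2, dv = sin(s) ds).
An antiderivative is F(s) = -s**2*cos(s) + 2*s*sin(s) + 2*cos(s).
Then F(pi/3) - F(0) = (-pi**2/18 + 1 + sqrt(3)*pi/3) - (2) = -1 - pi**2/18 + sqrt(3)*pi/3.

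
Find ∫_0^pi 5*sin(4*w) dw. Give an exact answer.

0

An antiderivative is F(w) = -5*cos(4*w)/4.
Then F(pi) - F(0) = (-5/4) - (-5/4) = 0.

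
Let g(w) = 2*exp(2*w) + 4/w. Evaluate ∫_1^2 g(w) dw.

-exp(2) + log(16) + exp(4)

An antiderivative is F(w) = exp(2*w) + 4*log(w).
Then F(2) - F(1) = (log(16) + exp(4)) - (exp(2)) = -exp(2) + log(16) + exp(4).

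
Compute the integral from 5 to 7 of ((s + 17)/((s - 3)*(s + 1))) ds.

log(81/8)

Factor the denominator: s**2 - 2*s - 3 = (s + 1)(s - 3).
Partial fractions: (s + 17)/((s - 3)*(s + 1)) = -4/(s + 1) + 5/(s - 3).
An antiderivative is F(s) = 5*log(s - 3) - 4*log(s + 1).
Then F(7) - F(5) = (-log(4)) - (log(2/81)) = log(81/8).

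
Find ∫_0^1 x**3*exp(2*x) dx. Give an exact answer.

Integrate by parts 3 times (u = x^3, dv = exp(2*x) dx).
An antiderivative is F(x) = (4*x**3 - 6*x**2 + 6*x - 3)*exp(2*x)/8.
Then F(1) - F(0) = (exp(2)/8) - (-3/8) = 3/8 + exp(2)/8.

3/8 + exp(2)/8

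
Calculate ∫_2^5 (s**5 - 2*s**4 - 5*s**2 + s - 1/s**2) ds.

By the power rule, an antiderivative is F(s) = s**6/6 - 2*s**5/5 - 5*s**3/3 + s**2/2 + 1/s.
Then F(5) - F(2) = (17378/15) - (-389/30) = 2343/2.

2343/2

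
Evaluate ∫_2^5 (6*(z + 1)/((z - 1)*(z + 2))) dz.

Factor the denominator: z**2 + z - 2 = (z + 2)(z - 1).
Partial fractions: 6*(z + 1)/((z - 1)*(z + 2)) = 2/(z + 2) + 4/(z - 1).
An antiderivative is F(z) = 4*log(z - 1) + 2*log(z + 2).
Then F(5) - F(2) = (2*log(7) + 8*log(2)) - (log(16)) = 4*log(2) + 2*log(7).

4*log(2) + 2*log(7)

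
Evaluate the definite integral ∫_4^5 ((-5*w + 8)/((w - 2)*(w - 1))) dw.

Factor the denominator: w**2 - 3*w + 2 = (w - 1)(w - 2).
Partial fractions: (-5*w + 8)/((w - 2)*(w - 1)) = -3/(w - 1) - 2/(w - 2).
An antiderivative is F(w) = -2*log(w - 2) - 3*log(w - 1).
Then F(5) - F(4) = (-6*log(2) - 2*log(3)) - (-3*log(3) - 2*log(2)) = log(3/16).

log(3/16)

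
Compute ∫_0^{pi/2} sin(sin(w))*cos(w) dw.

Let u = sin(w), so du = cos(w) dw. When w = 0, u = 0; when w = pi/2, u = 1.
The integral becomes ∫ sin(u) du from 0 to 1, with antiderivative -cos(u).
Back in w: F(w) = -cos(sin(w)).
Then F(pi/2) - F(0) = (-cos(1)) - (-1) = 1 - cos(1).

1 - cos(1)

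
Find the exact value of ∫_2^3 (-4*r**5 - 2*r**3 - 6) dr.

By the power rule, an antiderivative is F(r) = -2*r**6/3 - r**4/2 - 6*r.
Then F(3) - F(2) = (-1089/2) - (-188/3) = -2891/6.

-2891/6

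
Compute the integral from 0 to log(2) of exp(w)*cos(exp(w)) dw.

-sin(1) + sin(2)

Let u = exp(w), so du = exp(w) dw. When w = 0, u = 1; when w = log(2), u = 2.
The integral becomes ∫ cos(u) du from 1 to 2, with antiderivative sin(u).
Back in w: F(w) = sin(exp(w)).
Then F(log(2)) - F(0) = (sin(2)) - (sin(1)) = -sin(1) + sin(2).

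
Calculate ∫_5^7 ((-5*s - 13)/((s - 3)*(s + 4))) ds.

Factor the denominator: s**2 + s - 12 = (s + 4)(s - 3).
Partial fractions: (-5*s - 13)/((s - 3)*(s + 4)) = -1/(s + 4) - 4/(s - 3).
An antiderivative is F(s) = -4*log(s - 3) - log(s + 4).
Then F(7) - F(5) = (-8*log(2) - log(11)) - (-4*log(2) - 2*log(3)) = -4*log(2) - log(11) + 2*log(3).

-4*log(2) - log(11) + 2*log(3)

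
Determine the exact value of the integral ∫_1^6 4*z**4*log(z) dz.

Integrate by parts once (u = ln z, dv = 4*z**4 dz).
An antiderivative is F(z) = 4*z**5*(5*log(z) - 1)/25.
Then F(6) - F(1) = (-31104/25 + 31104*log(6)/5) - (-4/25) = -1244 + 31104*log(6)/5.

-1244 + 31104*log(6)/5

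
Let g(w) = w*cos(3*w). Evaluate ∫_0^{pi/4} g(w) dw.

-1/9 - sqrt(2)/18 + sqrt(2)*pi/24

Integrate by parts once (u = w, dv = cos(3*w) dw).
An antiderivative is F(w) = w*sin(3*w)/3 + cos(3*w)/9.
Then F(pi/4) - F(0) = (sqrt(2)*(-4 + 3*pi)/72) - (1/9) = -1/9 - sqrt(2)/18 + sqrt(2)*pi/24.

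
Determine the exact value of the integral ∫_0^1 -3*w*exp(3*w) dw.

-2*exp(3)/3 - 1/3

Integrate by parts once (u = w, dv = -3*exp(3*w) dw).
An antiderivative is F(w) = (-3*w + 1)*exp(3*w)/3.
Then F(1) - F(0) = (-2*exp(3)/3) - (1/3) = -2*exp(3)/3 - 1/3.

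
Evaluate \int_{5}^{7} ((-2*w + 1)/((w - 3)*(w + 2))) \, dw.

Factor the denominator: w**2 - w - 6 = (w + 2)(w - 3).
Partial fractions: (-2*w + 1)/((w - 3)*(w + 2)) = -1/(w + 2) - 1/(w - 3).
An antiderivative is F(w) = -log(w - 3) - log(w + 2).
Then F(7) - F(5) = (-log(36)) - (-log(14)) = log(7/18).

log(7/18)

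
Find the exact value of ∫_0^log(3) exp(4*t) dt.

20

Let u = exp(t), so du = exp(t) dt. When t = 0, u = 1; when t = log(3), u = 3.
The integral becomes ∫ u**3 du from 1 to 3, with antiderivative u**4/4.
Back in t: F(t) = exp(4*t)/4.
Then F(log(3)) - F(0) = (81/4) - (1/4) = 20.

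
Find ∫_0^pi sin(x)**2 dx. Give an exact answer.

pi/2

Use the identity sin^2(x) = (1 - cos(2*x))/2.
An antiderivative is F(x) = x/2 - sin(2*x)/4.
Then F(pi) - F(0) = (pi/2) - (0) = pi/2.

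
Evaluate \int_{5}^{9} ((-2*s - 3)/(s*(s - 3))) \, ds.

Factor the denominator: s**2 - 3*s = s(s - 3).
Partial fractions: (-2*s - 3)/(s*(s - 3)) = 1/s - 3/(s - 3).
An antiderivative is F(s) = log(s) - 3*log(s - 3).
Then F(9) - F(5) = (-log(24)) - (log(5/8)) = -log(15).

-log(15)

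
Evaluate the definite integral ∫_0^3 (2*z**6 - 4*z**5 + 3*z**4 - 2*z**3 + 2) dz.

By the power rule, an antiderivative is F(z) = 2*z**7/7 - 2*z**6/3 + 3*z**5/5 - z**4/2 + 2*z.
Then F(3) - F(0) = (17511/70) - (0) = 17511/70.

17511/70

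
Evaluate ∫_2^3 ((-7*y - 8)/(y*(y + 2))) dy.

-3*log(5) - 4*log(3) + 10*log(2)

Factor the denominator: y**2 + 2*y = (y + 2)y.
Partial fractions: (-7*y - 8)/(y*(y + 2)) = -3/(y + 2) - 4/y.
An antiderivative is F(y) = -4*log(y) - 3*log(y + 2).
Then F(3) - F(2) = (-3*log(5) - 4*log(3)) - (-10*log(2)) = -3*log(5) - 4*log(3) + 10*log(2).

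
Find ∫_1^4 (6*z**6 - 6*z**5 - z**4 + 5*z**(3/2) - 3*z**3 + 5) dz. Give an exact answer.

1348021/140

By the power rule, an antiderivative is F(z) = 6*z**7/7 - z**6 + 2*z**(5/2) - z**5/5 - 3*z**4/4 + 5*z.
Then F(4) - F(1) = (337212/35) - (827/140) = 1348021/140.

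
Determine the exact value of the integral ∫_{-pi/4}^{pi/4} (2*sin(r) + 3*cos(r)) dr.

An antiderivative is F(r) = 3*sin(r) - 2*cos(r).
Then F(pi/4) - F(-pi/4) = (sqrt(2)/2) - (-5*sqrt(2)/2) = 3*sqrt(2).

3*sqrt(2)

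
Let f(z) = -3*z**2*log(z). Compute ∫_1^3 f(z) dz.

26/3 - 27*log(3)

Integrate by parts once (u = ln z, dv = -3*z**2 dz).
An antiderivative is F(z) = -z**3*(3*log(z) - 1)/3.
Then F(3) - F(1) = (9 - 27*log(3)) - (1/3) = 26/3 - 27*log(3).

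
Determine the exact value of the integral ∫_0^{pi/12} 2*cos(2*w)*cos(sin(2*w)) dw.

Let u = sin(2*w), so du = 2*cos(2*w) dw. When w = 0, u = 0; when w = pi/12, u = 1/2.
The integral becomes ∫ cos(u) du from 0 to 1/2, with antiderivative sin(u).
Back in w: F(w) = sin(sin(2*w)).
Then F(pi/12) - F(0) = (sin(1/2)) - (0) = sin(1/2).

sin(1/2)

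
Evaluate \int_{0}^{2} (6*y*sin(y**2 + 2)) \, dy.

-3*cos(6) + 3*cos(2)

Let u = y**2 + 2, so du = 2*y dy. When y = 0, u = 2; when y = 2, u = 6.
The integral becomes 3·∫ sin(u) du from 2 to 6, with antiderivative -3*cos(u).
Back in y: F(y) = -3*cos(y**2 + 2).
Then F(2) - F(0) = (-3*cos(6)) - (-3*cos(2)) = -3*cos(6) + 3*cos(2).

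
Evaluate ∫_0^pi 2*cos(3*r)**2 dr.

Use the identity cos^2(3*r) = (1 + cos(6*r))/2.
An antiderivative is F(r) = r + sin(6*r)/6.
Then F(pi) - F(0) = (pi) - (0) = pi.

pi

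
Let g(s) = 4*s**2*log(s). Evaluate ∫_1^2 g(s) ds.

Integrate by parts once (u = ln s, dv = 4*s**2 ds).
An antiderivative is F(s) = 4*s**3*(3*log(s) - 1)/9.
Then F(2) - F(1) = (-32/9 + 32*log(2)/3) - (-4/9) = -28/9 + 32*log(2)/3.

-28/9 + 32*log(2)/3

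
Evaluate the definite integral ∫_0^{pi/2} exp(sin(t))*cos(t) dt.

-1 + E

Let u = sin(t), so du = cos(t) dt. When t = 0, u = 0; when t = pi/2, u = 1.
The integral becomes ∫ exp(u) du from 0 to 1, with antiderivative exp(u).
Back in t: F(t) = exp(sin(t)).
Then F(pi/2) - F(0) = (E) - (1) = -1 + E.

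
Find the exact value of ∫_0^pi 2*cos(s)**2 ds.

Use the identity cos^2(s) = (1 + cos(2*s))/2.
An antiderivative is F(s) = s + sin(2*s)/2.
Then F(pi) - F(0) = (pi) - (0) = pi.

pi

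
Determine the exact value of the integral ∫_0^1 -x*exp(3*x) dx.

-2*exp(3)/9 - 1/9

Integrate by parts once (u = x, dv = -exp(3*x) dx).
An antiderivative is F(x) = (-3*x + 1)*exp(3*x)/9.
Then F(1) - F(0) = (-2*exp(3)/9) - (1/9) = -2*exp(3)/9 - 1/9.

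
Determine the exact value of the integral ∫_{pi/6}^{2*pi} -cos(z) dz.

1/2

An antiderivative is F(z) = -sin(z).
Then F(2*pi) - F(pi/6) = (0) - (-1/2) = 1/2.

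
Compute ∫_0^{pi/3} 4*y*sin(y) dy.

-2*pi/3 + 2*sqrt(3)

Integrate by parts once (u = y, dv = 4*sin(y) dy).
An antiderivative is F(y) = -4*y*cos(y) + 4*sin(y).
Then F(pi/3) - F(0) = (-2*pi/3 + 2*sqrt(3)) - (0) = -2*pi/3 + 2*sqrt(3).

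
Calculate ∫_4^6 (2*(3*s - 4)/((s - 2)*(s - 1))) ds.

Factor the denominator: s**2 - 3*s + 2 = (s - 1)(s - 2).
Partial fractions: 2*(3*s - 4)/((s - 2)*(s - 1)) = 2/(s - 1) + 4/(s - 2).
An antiderivative is F(s) = 4*log(s - 2) + 2*log(s - 1).
Then F(6) - F(4) = (2*log(5) + 8*log(2)) - (2*log(3) + 4*log(2)) = -2*log(3) + 4*log(2) + 2*log(5).

-2*log(3) + 4*log(2) + 2*log(5)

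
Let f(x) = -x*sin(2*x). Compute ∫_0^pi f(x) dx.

pi/2

Integrate by parts once (u = x, dv = -sin(2*x) dx).
An antiderivative is F(x) = x*cos(2*x)/2 - sin(2*x)/4.
Then F(pi) - F(0) = (pi/2) - (0) = pi/2.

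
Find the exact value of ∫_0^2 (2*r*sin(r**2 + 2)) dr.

-cos(6) + cos(2)

Let u = r**2 + 2, so du = 2*r dr. When r = 0, u = 2; when r = 2, u = 6.
The integral becomes ∫ sin(u) du from 2 to 6, with antiderivative -cos(u).
Back in r: F(r) = -cos(r**2 + 2).
Then F(2) - F(0) = (-cos(6)) - (-cos(2)) = -cos(6) + cos(2).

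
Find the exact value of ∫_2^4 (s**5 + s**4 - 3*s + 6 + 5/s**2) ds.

By the power rule, an antiderivative is F(s) = s**6/6 + s**5/5 - 3*s**2/2 + 6*s - 5/s.
Then F(4) - F(2) = (53173/60) - (617/30) = 17313/20.

17313/20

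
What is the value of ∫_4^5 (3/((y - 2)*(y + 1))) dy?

Factor the denominator: y**2 - y - 2 = (y + 1)(y - 2).
Partial fractions: 3/((y - 2)*(y + 1)) = -1/(y + 1) + 1/(y - 2).
An antiderivative is F(y) = log(y - 2) - log(y + 1).
Then F(5) - F(4) = (-log(2)) - (log(2/5)) = log(5/4).

log(5/4)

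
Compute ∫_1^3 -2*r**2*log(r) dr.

52/9 - 18*log(3)

Integrate by parts once (u = ln r, dv = -2*r**2 dr).
An antiderivative is F(r) = -2*r**3*(3*log(r) - 1)/9.
Then F(3) - F(1) = (6 - 18*log(3)) - (2/9) = 52/9 - 18*log(3).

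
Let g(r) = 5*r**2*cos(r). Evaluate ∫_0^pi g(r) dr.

Integrate by parts twice (u = r^2, dv = 5*cos(r) dr).
An antiderivative is F(r) = 5*r**2*sin(r) + 10*r*cos(r) - 10*sin(r).
Then F(pi) - F(0) = (-10*pi) - (0) = -10*pi.

-10*pi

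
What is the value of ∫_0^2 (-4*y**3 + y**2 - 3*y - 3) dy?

By the power rule, an antiderivative is F(y) = -y**4 + y**3/3 - 3*y**2/2 - 3*y.
Then F(2) - F(0) = (-76/3) - (0) = -76/3.

-76/3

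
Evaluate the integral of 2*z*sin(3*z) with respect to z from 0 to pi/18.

-sqrt(3)*pi/54 + 1/9

Integrate by parts once (u = z, dv = 2*sin(3*z) dz).
An antiderivative is F(z) = -2*z*cos(3*z)/3 + 2*sin(3*z)/9.
Then F(pi/18) - F(0) = (-sqrt(3)*pi/54 + 1/9) - (0) = -sqrt(3)*pi/54 + 1/9.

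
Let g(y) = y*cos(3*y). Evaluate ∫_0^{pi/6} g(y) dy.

Integrate by parts once (u = y, dv = cos(3*y) dy).
An antiderivative is F(y) = y*sin(3*y)/3 + cos(3*y)/9.
Then F(pi/6) - F(0) = (pi/18) - (1/9) = -1/9 + pi/18.

-1/9 + pi/18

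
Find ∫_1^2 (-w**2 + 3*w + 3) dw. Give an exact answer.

31/6

By the power rule, an antiderivative is F(w) = -w**3/3 + 3*w**2/2 + 3*w.
Then F(2) - F(1) = (28/3) - (25/6) = 31/6.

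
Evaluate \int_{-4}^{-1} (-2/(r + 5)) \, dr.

An antiderivative is F(r) = -2*log(r + 5).
Then F(-1) - F(-4) = (-log(16)) - (0) = -log(16).

-log(16)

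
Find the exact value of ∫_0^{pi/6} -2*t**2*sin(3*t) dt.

4/27 - 2*pi/27

Integrate by parts twice (u = t^2, dv = -2*sin(3*t) dt).
An antiderivative is F(t) = 2*t**2*cos(3*t)/3 - 4*t*sin(3*t)/9 - 4*cos(3*t)/27.
Then F(pi/6) - F(0) = (-2*pi/27) - (-4/27) = 4/27 - 2*pi/27.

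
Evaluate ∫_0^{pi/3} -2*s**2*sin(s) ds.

Integrate by parts twice (u = s^2, dv = -2*sin(s) ds).
An antiderivative is F(s) = 2*s**2*cos(s) - 4*s*sin(s) - 4*cos(s).
Then F(pi/3) - F(0) = (-2*sqrt(3)*pi/3 - 2 + pi**2/9) - (-4) = -2*sqrt(3)*pi/3 + pi**2/9 + 2.

-2*sqrt(3)*pi/3 + pi**2/9 + 2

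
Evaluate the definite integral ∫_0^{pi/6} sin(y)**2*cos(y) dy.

1/24

Let u = sin(y), so du = cos(y) dy. When y = 0, u = 0; when y = pi/6, u = 1/2.
The integral becomes ∫ u**2 du from 0 to 1/2, with antiderivative u**3/3.
Back in y: F(y) = sin(y)**3/3.
Then F(pi/6) - F(0) = (1/24) - (0) = 1/24.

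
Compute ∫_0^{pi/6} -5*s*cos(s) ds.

-5*sqrt(3)/2 - 5*pi/12 + 5

Integrate by parts once (u = s, dv = -5*cos(s) ds).
An antiderivative is F(s) = -5*s*sin(s) - 5*cos(s).
Then F(pi/6) - F(0) = (-5*sqrt(3)/2 - 5*pi/12) - (-5) = -5*sqrt(3)/2 - 5*pi/12 + 5.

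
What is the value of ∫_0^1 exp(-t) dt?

An antiderivative is F(t) = -exp(-t).
Then F(1) - F(0) = (-exp(-1)) - (-1) = 1 - exp(-1).

1 - exp(-1)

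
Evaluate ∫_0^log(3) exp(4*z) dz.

20

Let u = exp(z), so du = exp(z) dz. When z = 0, u = 1; when z = log(3), u = 3.
The integral becomes ∫ u**3 du from 1 to 3, with antiderivative u**4/4.
Back in z: F(z) = exp(4*z)/4.
Then F(log(3)) - F(0) = (81/4) - (1/4) = 20.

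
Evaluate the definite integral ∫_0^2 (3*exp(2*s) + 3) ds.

An antiderivative is F(s) = 3*exp(2*s)/2 + 3*s.
Then F(2) - F(0) = (6 + 3*exp(4)/2) - (3/2) = 9/2 + 3*exp(4)/2.

9/2 + 3*exp(4)/2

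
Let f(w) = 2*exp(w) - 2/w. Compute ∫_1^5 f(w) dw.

-2*exp(1) - 2*log(5) + 2*exp(5)

An antiderivative is F(w) = 2*exp(w) - 2*log(w).
Then F(5) - F(1) = (-2*log(5) + 2*exp(5)) - (2*exp(1)) = -2*exp(1) - 2*log(5) + 2*exp(5).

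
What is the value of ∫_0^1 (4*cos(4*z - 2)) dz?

2*sin(2)

Let u = 4*z - 2, so du = 4 dz. When z = 0, u = -2; when z = 1, u = 2.
The integral becomes ∫ cos(u) du from -2 to 2, with antiderivative sin(u).
Back in z: F(z) = sin(4*z - 2).
Then F(1) - F(0) = (sin(2)) - (-sin(2)) = 2*sin(2).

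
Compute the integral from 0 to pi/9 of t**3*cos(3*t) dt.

Integrate by parts 3 times (u = t^3, dv = cos(3*t) dt).
An antiderivative is F(t) = t**3*sin(3*t)/3 + t**2*cos(3*t)/3 - 2*t*sin(3*t)/9 - 2*cos(3*t)/27.
Then F(pi/9) - F(0) = (-sqrt(3)*pi/81 - 1/27 + sqrt(3)*pi**3/4374 + pi**2/486) - (-2/27) = -sqrt(3)*pi/81 + sqrt(3)*pi**3/4374 + pi**2/486 + 1/27.

-sqrt(3)*pi/81 + sqrt(3)*pi**3/4374 + pi**2/486 + 1/27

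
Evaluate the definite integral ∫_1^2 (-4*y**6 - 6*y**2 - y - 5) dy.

By the power rule, an antiderivative is F(y) = -4*y**7/7 - 2*y**3 - y**2/2 - 5*y.
Then F(2) - F(1) = (-708/7) - (-113/14) = -1303/14.

-1303/14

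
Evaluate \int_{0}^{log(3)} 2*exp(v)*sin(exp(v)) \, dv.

Let u = exp(v), so du = exp(v) dv. When v = 0, u = 1; when v = log(3), u = 3.
The integral becomes 2·∫ sin(u) du from 1 to 3, with antiderivative -2*cos(u).
Back in v: F(v) = -2*cos(exp(v)).
Then F(log(3)) - F(0) = (-2*cos(3)) - (-2*cos(1)) = 2*cos(1) - 2*cos(3).

2*cos(1) - 2*cos(3)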